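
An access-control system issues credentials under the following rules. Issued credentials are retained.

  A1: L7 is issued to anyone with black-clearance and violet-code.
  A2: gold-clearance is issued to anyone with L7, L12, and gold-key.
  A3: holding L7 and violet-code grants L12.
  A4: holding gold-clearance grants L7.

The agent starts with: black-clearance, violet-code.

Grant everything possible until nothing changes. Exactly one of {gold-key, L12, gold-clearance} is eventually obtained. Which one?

L12

Holding black-clearance and violet-code grants L7 (A1).
Holding L7 and violet-code grants L12 (A3).
No rule produces gold-key, and it is not given. gold-clearance would need L7, L12, and gold-key (A2), but gold-key is never granted.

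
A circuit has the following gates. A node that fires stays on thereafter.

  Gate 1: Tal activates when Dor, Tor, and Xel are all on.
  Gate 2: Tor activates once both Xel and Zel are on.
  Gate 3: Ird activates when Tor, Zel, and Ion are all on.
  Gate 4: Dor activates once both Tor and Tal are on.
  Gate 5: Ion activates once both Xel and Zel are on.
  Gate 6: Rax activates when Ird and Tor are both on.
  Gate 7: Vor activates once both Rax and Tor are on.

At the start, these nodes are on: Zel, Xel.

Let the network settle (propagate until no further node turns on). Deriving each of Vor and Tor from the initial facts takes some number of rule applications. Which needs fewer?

Tor

Tor: Xel and Zel are on, so Tor activates (Gate 2). [1 rule application]
Vor: Gate 5: Xel and Zel on → Ion on. Xel and Zel are on, so Tor activates (Gate 2). Tor, Zel, and Ion are on, so Ird activates (Gate 3). Ird and Tor are on, so Rax activates (Gate 6). Rax and Tor are on, so Vor activates (Gate 7). [5 rule applications]
Tor needs fewer.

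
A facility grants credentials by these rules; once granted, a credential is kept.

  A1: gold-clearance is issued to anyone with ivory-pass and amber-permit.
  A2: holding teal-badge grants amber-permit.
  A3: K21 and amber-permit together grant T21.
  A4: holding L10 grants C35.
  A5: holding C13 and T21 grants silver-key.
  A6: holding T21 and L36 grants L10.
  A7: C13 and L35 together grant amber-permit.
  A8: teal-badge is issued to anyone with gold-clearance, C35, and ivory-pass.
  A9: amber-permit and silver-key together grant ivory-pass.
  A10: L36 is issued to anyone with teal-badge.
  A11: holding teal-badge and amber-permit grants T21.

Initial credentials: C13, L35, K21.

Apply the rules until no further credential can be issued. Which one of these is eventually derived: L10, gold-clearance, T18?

gold-clearance

Holding C13 and L35 grants amber-permit (A7).
Holding K21 and amber-permit grants T21 (A3).
Holding C13 and T21 grants silver-key (A5).
Holding amber-permit and silver-key grants ivory-pass (A9).
Holding ivory-pass and amber-permit grants gold-clearance (A1).
No rule produces T18, and it is not given. L10 would need T21 and L36 (A6), but L36 is never granted.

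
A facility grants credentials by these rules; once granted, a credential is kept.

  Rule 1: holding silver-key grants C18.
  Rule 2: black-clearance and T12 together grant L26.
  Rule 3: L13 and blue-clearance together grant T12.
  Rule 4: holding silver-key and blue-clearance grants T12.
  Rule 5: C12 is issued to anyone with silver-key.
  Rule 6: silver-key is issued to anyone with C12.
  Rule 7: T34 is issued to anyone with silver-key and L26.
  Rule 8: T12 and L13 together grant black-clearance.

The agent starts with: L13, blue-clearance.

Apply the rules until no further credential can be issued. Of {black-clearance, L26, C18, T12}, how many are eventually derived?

Holding L13 and blue-clearance grants T12 (Rule 3).
Holding T12 and L13 grants black-clearance (Rule 8).
Holding black-clearance and T12 grants L26 (Rule 2).
black-clearance: reached.
L26: reached.
C18 would need silver-key (Rule 1), but silver-key is never granted.
T12: reached.
Reached: black-clearance, L26, and T12 — 3 of the 4.

3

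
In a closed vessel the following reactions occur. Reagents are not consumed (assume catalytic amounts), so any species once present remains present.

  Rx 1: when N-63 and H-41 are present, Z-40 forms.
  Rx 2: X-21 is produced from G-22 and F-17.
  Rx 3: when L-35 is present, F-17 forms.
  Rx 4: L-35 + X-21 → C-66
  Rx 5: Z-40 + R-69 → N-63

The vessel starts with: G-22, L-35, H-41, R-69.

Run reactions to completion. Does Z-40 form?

Z-40 would need N-63 and H-41 (Rx 1), but N-63 never forms.

No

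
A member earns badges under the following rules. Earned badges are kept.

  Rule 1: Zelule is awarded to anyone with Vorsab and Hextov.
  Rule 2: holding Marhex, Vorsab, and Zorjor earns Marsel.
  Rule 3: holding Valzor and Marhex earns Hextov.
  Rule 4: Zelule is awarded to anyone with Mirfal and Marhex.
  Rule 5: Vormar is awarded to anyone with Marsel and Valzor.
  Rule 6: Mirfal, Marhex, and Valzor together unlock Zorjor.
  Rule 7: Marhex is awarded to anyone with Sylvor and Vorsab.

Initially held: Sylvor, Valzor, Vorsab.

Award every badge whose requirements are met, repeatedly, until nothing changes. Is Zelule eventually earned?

With Sylvor and Vorsab, Marhex is earned (Rule 7).
With Valzor and Marhex, Hextov is earned (Rule 3).
With Vorsab and Hextov, Zelule is earned (Rule 1).

Yes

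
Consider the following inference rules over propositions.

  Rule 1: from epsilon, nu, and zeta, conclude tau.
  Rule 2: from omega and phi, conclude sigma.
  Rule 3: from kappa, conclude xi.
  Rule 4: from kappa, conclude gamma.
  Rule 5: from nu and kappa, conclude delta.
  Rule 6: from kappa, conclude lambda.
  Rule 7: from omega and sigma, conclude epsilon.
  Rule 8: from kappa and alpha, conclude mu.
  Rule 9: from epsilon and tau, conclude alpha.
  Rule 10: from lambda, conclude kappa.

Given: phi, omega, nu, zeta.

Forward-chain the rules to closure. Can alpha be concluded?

From omega and phi, Rule 2 gives sigma.
From omega and sigma, Rule 7 gives epsilon.
From epsilon, nu, and zeta, Rule 1 gives tau.
From epsilon and tau, Rule 9 gives alpha.

Yes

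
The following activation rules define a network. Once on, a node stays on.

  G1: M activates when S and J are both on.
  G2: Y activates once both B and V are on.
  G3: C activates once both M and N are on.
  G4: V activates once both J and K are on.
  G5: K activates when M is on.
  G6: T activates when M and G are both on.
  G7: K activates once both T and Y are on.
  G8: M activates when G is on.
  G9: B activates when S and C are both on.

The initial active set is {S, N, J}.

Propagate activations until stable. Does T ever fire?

No

T would need M and G (G6), but G never turns on.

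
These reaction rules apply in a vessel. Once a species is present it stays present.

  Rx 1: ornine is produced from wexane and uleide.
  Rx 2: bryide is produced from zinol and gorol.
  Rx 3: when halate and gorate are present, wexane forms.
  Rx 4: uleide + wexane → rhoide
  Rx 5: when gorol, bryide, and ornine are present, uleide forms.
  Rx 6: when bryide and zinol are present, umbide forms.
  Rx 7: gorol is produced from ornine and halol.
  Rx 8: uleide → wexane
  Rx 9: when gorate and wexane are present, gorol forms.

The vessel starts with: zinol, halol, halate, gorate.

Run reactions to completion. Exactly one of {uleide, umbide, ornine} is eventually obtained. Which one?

umbide

halate and gorate present → wexane forms (Rx 3).
gorate and wexane present → gorol forms (Rx 9).
zinol and gorol present → bryide forms (Rx 2).
bryide and zinol present → umbide forms (Rx 6).
uleide would need gorol, bryide, and ornine (Rx 5), but ornine never forms. ornine would need wexane and uleide (Rx 1), but uleide never forms.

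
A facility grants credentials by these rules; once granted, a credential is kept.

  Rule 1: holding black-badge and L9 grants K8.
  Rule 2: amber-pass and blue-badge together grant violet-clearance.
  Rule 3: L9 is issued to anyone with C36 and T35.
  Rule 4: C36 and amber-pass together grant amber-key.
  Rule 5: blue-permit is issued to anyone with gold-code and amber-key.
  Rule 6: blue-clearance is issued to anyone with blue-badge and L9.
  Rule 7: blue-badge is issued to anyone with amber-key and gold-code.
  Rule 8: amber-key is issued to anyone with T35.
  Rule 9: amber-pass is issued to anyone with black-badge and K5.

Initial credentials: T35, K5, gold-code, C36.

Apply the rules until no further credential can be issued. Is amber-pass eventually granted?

No

amber-pass would need black-badge and K5 (Rule 9), but black-badge is never granted.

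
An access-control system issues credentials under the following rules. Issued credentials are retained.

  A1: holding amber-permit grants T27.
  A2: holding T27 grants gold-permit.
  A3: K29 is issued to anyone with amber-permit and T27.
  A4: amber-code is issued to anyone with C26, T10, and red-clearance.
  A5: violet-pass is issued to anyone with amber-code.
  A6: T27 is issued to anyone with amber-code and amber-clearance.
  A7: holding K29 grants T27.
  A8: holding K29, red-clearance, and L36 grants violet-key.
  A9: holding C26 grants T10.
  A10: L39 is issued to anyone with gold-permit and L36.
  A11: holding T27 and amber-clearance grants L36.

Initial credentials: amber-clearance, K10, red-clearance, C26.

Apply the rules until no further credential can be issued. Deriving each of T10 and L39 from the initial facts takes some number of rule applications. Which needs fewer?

T10: Holding C26 grants T10 (A9). [1 rule application]
L39: Holding C26 grants T10 (A9). Holding C26, T10, and red-clearance grants amber-code (A4). Holding amber-code and amber-clearance grants T27 (A6). Holding T27 and amber-clearance grants L36 (A11). Holding T27 grants gold-permit (A2). Holding gold-permit and L36 grants L39 (A10). [6 rule applications]
T10 needs fewer.

T10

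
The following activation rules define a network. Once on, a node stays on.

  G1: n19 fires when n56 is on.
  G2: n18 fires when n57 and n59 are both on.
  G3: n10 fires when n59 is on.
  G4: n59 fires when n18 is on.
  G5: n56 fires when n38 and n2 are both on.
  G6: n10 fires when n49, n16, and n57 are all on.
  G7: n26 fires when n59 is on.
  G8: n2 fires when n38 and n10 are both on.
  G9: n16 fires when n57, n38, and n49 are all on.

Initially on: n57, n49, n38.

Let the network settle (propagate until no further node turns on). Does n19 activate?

Yes

G9: n57, n38, and n49 on → n16 on.
G6: n49, n16, and n57 on → n10 on.
n38 and n10 are on, so n2 fires (G8).
G5: n38 and n2 on → n56 on.
n56 is on, so n19 fires (G1).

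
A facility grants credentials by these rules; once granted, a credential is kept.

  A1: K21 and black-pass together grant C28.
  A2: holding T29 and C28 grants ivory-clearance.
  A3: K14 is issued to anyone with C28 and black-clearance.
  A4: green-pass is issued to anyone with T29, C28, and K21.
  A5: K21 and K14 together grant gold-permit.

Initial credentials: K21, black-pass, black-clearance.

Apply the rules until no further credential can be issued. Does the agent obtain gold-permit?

Holding K21 and black-pass grants C28 (A1).
Holding C28 and black-clearance grants K14 (A3).
Holding K21 and K14 grants gold-permit (A5).

Yes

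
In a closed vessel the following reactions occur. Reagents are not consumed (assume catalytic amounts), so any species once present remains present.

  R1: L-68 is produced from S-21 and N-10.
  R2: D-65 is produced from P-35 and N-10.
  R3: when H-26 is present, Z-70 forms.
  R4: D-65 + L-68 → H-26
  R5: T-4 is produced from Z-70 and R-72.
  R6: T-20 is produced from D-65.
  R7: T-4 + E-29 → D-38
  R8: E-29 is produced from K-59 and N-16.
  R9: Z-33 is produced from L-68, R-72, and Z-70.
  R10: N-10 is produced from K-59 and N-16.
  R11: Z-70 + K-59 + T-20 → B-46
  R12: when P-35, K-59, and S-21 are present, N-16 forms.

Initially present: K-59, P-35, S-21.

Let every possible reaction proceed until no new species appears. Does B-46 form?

Yes

P-35, K-59, and S-21 present → N-16 forms (R12).
K-59 and N-16 present → N-10 forms (R10).
P-35 and N-10 present → D-65 forms (R2).
S-21 and N-10 present → L-68 forms (R1).
D-65 present → T-20 forms (R6).
D-65 and L-68 present → H-26 forms (R4).
H-26 present → Z-70 forms (R3).
Z-70, K-59, and T-20 present → B-46 forms (R11).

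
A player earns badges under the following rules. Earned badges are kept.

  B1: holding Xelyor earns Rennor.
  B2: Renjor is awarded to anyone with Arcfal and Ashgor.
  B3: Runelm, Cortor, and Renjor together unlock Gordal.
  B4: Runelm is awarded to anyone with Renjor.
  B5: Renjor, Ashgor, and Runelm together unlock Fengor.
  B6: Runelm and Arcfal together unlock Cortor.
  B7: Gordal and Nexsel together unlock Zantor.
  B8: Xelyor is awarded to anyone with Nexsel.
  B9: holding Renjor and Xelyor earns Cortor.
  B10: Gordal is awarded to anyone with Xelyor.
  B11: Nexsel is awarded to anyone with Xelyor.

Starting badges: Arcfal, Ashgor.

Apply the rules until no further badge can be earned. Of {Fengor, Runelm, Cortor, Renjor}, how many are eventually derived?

4

With Arcfal and Ashgor, Renjor is earned (B2).
With Renjor, Runelm is earned (B4).
With Renjor, Ashgor, and Runelm, Fengor is earned (B5).
With Runelm and Arcfal, Cortor is earned (B6).
Fengor: reached.
Runelm: reached.
Cortor: reached.
Renjor: reached.
All 4 are reached.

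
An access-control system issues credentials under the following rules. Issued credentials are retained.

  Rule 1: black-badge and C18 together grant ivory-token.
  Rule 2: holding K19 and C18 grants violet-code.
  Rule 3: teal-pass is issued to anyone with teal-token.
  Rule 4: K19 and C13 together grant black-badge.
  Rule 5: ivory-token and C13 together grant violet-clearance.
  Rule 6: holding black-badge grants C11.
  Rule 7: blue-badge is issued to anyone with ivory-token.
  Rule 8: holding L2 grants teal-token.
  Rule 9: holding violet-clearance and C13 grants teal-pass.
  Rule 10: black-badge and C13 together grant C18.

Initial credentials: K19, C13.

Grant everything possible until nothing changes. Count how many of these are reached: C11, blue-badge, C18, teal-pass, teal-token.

4

Holding K19 and C13 grants black-badge (Rule 4).
Holding black-badge and C13 grants C18 (Rule 10).
Holding black-badge grants C11 (Rule 6).
Holding black-badge and C18 grants ivory-token (Rule 1).
Holding ivory-token and C13 grants violet-clearance (Rule 5).
Holding ivory-token grants blue-badge (Rule 7).
Holding violet-clearance and C13 grants teal-pass (Rule 9).
C11: reached.
blue-badge: reached.
C18: reached.
teal-pass: reached.
teal-token would need L2 (Rule 8), but L2 is never granted.
Reached: C11, blue-badge, C18, and teal-pass — 4 of the 5.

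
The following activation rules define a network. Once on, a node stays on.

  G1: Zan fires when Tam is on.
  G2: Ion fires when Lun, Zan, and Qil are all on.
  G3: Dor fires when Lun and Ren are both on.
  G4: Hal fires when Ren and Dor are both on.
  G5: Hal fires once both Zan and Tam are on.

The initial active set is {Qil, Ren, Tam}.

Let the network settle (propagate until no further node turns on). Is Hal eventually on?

Tam is on, so Zan fires (G1).
Zan and Tam are on, so Hal fires (G5).

Yes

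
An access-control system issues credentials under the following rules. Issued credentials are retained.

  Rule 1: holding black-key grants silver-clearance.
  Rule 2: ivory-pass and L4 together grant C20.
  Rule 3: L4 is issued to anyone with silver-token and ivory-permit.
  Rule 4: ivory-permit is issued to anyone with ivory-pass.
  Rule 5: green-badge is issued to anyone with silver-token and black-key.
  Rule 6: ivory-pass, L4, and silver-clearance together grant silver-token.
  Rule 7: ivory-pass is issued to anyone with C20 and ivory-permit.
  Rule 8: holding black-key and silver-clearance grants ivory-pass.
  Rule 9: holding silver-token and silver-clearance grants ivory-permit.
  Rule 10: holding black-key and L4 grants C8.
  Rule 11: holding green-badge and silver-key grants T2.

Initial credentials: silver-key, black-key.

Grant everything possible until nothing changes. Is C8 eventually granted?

C8 would need black-key and L4 (Rule 10), but L4 is never granted.

No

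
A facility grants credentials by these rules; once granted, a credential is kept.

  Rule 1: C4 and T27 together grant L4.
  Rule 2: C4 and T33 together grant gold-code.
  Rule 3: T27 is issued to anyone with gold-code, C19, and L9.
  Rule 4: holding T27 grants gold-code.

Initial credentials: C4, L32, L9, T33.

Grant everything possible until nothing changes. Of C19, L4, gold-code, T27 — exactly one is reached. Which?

gold-code

Holding C4 and T33 grants gold-code (Rule 2).
L4 would need C4 and T27 (Rule 1), but T27 is never granted. T27 would need gold-code, C19, and L9 (Rule 3), but C19 is never granted. No rule produces C19, and it is not given.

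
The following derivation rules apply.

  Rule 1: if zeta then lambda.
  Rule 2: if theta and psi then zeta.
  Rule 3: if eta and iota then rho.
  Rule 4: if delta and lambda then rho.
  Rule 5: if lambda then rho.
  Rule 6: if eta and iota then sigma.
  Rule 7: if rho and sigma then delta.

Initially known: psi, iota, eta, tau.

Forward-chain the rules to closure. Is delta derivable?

From eta and iota, Rule 6 gives sigma.
From eta and iota, Rule 3 gives rho.
rho and sigma hold, so delta follows (Rule 7).

Yes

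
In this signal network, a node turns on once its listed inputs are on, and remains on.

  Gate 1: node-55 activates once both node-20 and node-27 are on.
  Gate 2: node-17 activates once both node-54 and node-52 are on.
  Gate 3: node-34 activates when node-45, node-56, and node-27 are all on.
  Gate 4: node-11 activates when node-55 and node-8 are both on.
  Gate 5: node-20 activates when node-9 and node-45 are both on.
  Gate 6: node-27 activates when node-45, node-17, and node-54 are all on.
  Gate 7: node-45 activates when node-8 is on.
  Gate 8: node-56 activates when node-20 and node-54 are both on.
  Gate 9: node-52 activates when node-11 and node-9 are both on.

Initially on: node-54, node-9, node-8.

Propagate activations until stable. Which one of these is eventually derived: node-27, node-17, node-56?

node-8 is on, so node-45 activates (Gate 7).
Gate 5: node-9 and node-45 on → node-20 on.
Gate 8: node-20 and node-54 on → node-56 on.
node-17 would need node-54 and node-52 (Gate 2), but node-52 never turns on. node-27 would need node-45, node-17, and node-54 (Gate 6), but node-17 never turns on.

node-56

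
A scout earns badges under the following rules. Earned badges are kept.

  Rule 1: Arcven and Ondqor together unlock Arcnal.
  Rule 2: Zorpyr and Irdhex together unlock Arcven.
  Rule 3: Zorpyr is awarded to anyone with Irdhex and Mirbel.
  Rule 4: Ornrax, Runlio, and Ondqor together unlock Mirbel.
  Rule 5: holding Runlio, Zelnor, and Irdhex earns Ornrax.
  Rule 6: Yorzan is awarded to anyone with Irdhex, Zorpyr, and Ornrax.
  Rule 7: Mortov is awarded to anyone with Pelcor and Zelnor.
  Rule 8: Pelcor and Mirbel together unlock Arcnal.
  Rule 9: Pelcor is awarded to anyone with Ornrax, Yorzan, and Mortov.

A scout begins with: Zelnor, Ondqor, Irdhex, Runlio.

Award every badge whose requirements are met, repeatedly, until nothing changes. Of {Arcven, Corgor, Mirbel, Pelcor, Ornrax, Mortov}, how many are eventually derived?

With Runlio, Zelnor, and Irdhex, Ornrax is earned (Rule 5).
With Ornrax, Runlio, and Ondqor, Mirbel is earned (Rule 4).
With Irdhex and Mirbel, Zorpyr is earned (Rule 3).
With Zorpyr and Irdhex, Arcven is earned (Rule 2).
Arcven: reached.
No rule produces Corgor, and it is not given.
Mirbel: reached.
Pelcor would need Ornrax, Yorzan, and Mortov (Rule 9), but Mortov is never earned.
Ornrax: reached.
Mortov would need Pelcor and Zelnor (Rule 7), but Pelcor is never earned.
Reached: Arcven, Mirbel, and Ornrax — 3 of the 6.

3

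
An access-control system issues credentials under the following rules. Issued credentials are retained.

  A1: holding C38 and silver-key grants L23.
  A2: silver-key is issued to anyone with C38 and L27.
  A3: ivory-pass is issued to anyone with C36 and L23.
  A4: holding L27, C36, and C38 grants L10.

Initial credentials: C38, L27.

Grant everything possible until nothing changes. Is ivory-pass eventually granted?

No

ivory-pass would need C36 and L23 (A3), but C36 is never granted.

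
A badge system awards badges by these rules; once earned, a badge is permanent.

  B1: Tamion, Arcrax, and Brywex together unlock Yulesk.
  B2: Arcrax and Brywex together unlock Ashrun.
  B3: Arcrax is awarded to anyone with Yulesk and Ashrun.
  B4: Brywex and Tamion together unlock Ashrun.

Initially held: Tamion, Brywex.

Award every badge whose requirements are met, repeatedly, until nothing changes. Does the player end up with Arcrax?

Arcrax would need Yulesk and Ashrun (B3), but Yulesk is never earned.

No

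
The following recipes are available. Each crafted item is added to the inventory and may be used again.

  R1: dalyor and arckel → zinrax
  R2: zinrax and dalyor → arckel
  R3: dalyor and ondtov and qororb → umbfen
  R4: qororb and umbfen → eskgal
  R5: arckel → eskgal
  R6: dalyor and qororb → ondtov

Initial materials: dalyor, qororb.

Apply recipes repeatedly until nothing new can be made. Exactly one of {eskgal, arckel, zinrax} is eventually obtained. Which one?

Using R6, dalyor and qororb make ondtov.
Using R3, dalyor, ondtov, and qororb make umbfen.
Using R4, qororb and umbfen make eskgal.
zinrax would need dalyor and arckel (R1), but arckel is never obtained. arckel would need zinrax and dalyor (R2), but zinrax is never obtained.

eskgal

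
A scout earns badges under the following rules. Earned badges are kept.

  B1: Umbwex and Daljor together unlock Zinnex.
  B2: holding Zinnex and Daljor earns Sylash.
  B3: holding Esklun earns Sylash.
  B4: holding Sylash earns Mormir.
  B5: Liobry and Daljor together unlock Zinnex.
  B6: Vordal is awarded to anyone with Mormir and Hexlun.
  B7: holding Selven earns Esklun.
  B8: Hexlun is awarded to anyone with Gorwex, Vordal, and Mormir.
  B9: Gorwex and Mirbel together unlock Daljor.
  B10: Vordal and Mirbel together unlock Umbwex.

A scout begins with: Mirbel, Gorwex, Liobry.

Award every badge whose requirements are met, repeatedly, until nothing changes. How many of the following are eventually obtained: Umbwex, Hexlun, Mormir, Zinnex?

With Gorwex and Mirbel, Daljor is earned (B9).
With Liobry and Daljor, Zinnex is earned (B5).
With Zinnex and Daljor, Sylash is earned (B2).
With Sylash, Mormir is earned (B4).
Umbwex would need Vordal and Mirbel (B10), but Vordal is never earned.
Hexlun would need Gorwex, Vordal, and Mormir (B8), but Vordal is never earned.
Mormir: reached.
Zinnex: reached.
Reached: Mormir and Zinnex — 2 of the 4.

2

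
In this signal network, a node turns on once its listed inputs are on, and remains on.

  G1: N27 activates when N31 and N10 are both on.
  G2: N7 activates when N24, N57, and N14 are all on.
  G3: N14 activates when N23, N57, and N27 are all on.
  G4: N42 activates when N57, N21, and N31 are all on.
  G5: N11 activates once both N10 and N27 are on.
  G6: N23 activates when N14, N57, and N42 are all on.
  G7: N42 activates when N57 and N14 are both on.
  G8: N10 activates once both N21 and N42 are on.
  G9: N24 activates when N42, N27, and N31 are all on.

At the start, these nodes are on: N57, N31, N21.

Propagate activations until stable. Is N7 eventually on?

No

N7 would need N24, N57, and N14 (G2), but N14 never turns on.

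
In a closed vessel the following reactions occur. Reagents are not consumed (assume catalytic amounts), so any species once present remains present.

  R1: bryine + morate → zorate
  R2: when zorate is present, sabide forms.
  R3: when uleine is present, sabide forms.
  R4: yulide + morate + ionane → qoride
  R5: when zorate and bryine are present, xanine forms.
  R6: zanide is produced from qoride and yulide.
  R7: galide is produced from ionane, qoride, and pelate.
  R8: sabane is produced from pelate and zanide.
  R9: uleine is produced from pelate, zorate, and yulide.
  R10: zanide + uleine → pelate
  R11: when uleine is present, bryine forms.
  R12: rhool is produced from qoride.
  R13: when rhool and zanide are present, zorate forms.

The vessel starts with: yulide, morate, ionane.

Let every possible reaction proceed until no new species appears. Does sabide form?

Yes

yulide, morate, and ionane present → qoride forms (R4).
qoride present → rhool forms (R12).
qoride and yulide present → zanide forms (R6).
rhool and zanide present → zorate forms (R13).
zorate present → sabide forms (R2).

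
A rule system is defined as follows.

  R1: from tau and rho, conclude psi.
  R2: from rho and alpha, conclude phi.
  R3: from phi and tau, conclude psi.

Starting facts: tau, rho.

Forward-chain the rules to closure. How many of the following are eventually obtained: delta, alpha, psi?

1

tau and rho hold, so psi follows (R1).
No rule produces delta, and it is not given.
No rule produces alpha, and it is not given.
psi: reached.
Reached: psi — 1 of the 3.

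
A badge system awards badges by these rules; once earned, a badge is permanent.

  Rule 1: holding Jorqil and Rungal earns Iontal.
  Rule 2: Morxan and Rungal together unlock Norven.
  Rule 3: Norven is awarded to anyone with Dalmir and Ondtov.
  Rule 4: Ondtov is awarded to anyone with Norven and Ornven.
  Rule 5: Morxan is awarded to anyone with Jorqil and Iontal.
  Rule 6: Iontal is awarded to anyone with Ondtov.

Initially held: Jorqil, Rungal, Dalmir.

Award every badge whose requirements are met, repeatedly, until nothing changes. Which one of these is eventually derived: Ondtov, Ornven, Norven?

With Jorqil and Rungal, Iontal is earned (Rule 1).
With Jorqil and Iontal, Morxan is earned (Rule 5).
With Morxan and Rungal, Norven is earned (Rule 2).
No rule produces Ornven, and it is not given. Ondtov would need Norven and Ornven (Rule 4), but Ornven is never earned.

Norven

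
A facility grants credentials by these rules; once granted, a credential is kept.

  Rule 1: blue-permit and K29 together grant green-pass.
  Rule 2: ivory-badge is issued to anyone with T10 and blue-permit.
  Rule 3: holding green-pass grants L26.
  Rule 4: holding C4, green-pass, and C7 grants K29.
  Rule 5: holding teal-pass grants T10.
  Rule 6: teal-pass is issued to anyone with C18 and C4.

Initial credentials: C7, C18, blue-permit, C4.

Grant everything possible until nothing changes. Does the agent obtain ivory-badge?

Yes

Holding C18 and C4 grants teal-pass (Rule 6).
Holding teal-pass grants T10 (Rule 5).
Holding T10 and blue-permit grants ivory-badge (Rule 2).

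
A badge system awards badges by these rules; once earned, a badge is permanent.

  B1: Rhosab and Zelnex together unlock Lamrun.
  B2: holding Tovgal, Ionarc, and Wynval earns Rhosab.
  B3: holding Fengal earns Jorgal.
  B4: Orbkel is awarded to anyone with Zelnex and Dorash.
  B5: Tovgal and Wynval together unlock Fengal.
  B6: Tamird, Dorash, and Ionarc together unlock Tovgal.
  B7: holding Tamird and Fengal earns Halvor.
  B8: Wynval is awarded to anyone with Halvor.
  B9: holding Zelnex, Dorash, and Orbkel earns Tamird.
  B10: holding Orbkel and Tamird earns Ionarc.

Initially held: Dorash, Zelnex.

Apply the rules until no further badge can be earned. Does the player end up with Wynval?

No

Wynval would need Halvor (B8), but Halvor is never earned.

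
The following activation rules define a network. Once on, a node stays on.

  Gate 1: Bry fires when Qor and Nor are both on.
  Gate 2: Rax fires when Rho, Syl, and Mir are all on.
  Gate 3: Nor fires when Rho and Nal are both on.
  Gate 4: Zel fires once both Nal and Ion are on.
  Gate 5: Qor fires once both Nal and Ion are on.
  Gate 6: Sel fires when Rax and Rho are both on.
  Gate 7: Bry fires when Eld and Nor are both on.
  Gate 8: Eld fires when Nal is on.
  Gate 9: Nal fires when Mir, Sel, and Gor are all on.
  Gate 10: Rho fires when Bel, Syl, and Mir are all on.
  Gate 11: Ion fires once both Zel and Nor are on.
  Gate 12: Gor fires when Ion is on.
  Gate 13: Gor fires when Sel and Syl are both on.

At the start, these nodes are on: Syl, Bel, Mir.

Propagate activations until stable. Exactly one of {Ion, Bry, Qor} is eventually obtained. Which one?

Gate 10: Bel, Syl, and Mir on → Rho on.
Rho, Syl, and Mir are on, so Rax fires (Gate 2).
Gate 6: Rax and Rho on → Sel on.
Sel and Syl are on, so Gor fires (Gate 13).
Mir, Sel, and Gor are on, so Nal fires (Gate 9).
Nal is on, so Eld fires (Gate 8).
Gate 3: Rho and Nal on → Nor on.
Gate 7: Eld and Nor on → Bry on.
Ion would need Zel and Nor (Gate 11), but Zel never turns on. Qor would need Nal and Ion (Gate 5), but Ion never turns on.

Bry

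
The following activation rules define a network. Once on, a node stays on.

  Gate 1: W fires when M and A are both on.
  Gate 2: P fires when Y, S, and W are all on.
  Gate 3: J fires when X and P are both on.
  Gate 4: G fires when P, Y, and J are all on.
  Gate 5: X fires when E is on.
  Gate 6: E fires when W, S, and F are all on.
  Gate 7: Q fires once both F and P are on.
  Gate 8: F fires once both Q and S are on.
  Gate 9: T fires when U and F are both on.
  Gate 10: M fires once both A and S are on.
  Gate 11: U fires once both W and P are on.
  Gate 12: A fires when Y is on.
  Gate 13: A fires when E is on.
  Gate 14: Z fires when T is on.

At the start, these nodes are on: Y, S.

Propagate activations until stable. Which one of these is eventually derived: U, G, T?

Y is on, so A fires (Gate 12).
Gate 10: A and S on → M on.
M and A are on, so W fires (Gate 1).
Y, S, and W are on, so P fires (Gate 2).
W and P are on, so U fires (Gate 11).
G would need P, Y, and J (Gate 4), but J never turns on. T would need U and F (Gate 9), but F never turns on.

U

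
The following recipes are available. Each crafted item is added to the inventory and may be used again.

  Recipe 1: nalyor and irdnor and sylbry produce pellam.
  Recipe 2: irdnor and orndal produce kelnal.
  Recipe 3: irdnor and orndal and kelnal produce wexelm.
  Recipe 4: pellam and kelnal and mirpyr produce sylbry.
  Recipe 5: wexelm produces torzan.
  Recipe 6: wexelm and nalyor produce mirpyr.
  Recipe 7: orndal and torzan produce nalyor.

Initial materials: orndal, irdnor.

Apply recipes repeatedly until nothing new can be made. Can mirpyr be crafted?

irdnor and orndal → kelnal (Recipe 2).
irdnor and orndal and kelnal → wexelm (Recipe 3).
wexelm → torzan (Recipe 5).
orndal and torzan → nalyor (Recipe 7).
Using Recipe 6, wexelm and nalyor make mirpyr.

Yes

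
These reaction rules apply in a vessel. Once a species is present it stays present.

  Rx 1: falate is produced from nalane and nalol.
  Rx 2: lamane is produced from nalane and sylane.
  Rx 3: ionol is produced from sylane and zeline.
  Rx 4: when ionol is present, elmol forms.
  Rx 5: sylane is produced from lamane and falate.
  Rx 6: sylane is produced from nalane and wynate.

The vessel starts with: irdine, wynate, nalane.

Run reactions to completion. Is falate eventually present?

No

falate would need nalane and nalol (Rx 1), but nalol never forms.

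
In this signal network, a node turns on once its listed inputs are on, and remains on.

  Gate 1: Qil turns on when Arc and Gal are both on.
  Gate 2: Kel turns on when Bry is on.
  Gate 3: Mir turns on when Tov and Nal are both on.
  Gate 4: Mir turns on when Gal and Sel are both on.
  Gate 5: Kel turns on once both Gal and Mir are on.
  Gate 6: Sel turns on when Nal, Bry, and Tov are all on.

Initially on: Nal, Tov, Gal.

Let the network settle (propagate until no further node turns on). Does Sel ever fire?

No

Sel would need Nal, Bry, and Tov (Gate 6), but Bry never turns on.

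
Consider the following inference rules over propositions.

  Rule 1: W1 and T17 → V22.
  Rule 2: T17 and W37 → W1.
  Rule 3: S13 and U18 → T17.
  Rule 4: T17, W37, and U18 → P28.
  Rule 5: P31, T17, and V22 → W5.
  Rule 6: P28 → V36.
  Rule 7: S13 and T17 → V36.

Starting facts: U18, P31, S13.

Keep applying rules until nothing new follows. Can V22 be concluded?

V22 would need W1 and T17 (Rule 1), but W1 is never established.

No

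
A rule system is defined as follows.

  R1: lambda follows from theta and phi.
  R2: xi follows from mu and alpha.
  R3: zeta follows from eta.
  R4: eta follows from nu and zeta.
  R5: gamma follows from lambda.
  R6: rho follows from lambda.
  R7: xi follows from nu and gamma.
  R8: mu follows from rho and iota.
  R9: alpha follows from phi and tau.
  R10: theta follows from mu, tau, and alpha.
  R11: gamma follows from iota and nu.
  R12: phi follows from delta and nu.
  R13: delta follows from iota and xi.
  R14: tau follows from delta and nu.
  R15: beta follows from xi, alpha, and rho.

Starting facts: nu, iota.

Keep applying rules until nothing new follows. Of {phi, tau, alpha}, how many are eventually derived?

iota and nu hold, so gamma follows (R11).
nu and gamma hold, so xi follows (R7).
From iota and xi, R13 gives delta.
From delta and nu, R14 gives tau.
From delta and nu, R12 gives phi.
phi and tau hold, so alpha follows (R9).
phi: reached.
tau: reached.
alpha: reached.
All 3 are reached.

3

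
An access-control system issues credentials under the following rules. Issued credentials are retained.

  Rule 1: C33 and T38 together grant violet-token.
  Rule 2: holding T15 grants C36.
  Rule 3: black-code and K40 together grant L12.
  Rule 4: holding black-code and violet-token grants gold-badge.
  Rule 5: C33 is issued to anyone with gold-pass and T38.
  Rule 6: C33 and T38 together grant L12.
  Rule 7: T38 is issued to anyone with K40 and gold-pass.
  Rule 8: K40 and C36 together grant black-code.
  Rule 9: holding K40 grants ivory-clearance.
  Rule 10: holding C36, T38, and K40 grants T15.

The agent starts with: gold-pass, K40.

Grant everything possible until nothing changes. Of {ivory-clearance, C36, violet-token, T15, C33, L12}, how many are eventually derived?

4

Holding K40 and gold-pass grants T38 (Rule 7).
Holding K40 grants ivory-clearance (Rule 9).
Holding gold-pass and T38 grants C33 (Rule 5).
Holding C33 and T38 grants L12 (Rule 6).
Holding C33 and T38 grants violet-token (Rule 1).
ivory-clearance: reached.
C36 would need T15 (Rule 2), but T15 is never granted.
violet-token: reached.
T15 would need C36, T38, and K40 (Rule 10), but C36 is never granted.
C33: reached.
L12: reached.
Reached: ivory-clearance, violet-token, C33, and L12 — 4 of the 6.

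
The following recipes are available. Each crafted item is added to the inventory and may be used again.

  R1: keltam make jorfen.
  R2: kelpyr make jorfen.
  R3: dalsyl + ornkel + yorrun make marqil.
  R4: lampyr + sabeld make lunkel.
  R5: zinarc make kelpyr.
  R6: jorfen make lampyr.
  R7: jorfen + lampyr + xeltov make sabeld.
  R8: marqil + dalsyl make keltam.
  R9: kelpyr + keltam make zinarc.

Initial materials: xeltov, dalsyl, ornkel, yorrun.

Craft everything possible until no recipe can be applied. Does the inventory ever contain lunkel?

Yes

dalsyl + ornkel + yorrun → marqil (R3).
Using R8, marqil and dalsyl make keltam.
keltam → jorfen (R1).
Using R6, jorfen makes lampyr.
jorfen + lampyr + xeltov → sabeld (R7).
lampyr + sabeld → lunkel (R4).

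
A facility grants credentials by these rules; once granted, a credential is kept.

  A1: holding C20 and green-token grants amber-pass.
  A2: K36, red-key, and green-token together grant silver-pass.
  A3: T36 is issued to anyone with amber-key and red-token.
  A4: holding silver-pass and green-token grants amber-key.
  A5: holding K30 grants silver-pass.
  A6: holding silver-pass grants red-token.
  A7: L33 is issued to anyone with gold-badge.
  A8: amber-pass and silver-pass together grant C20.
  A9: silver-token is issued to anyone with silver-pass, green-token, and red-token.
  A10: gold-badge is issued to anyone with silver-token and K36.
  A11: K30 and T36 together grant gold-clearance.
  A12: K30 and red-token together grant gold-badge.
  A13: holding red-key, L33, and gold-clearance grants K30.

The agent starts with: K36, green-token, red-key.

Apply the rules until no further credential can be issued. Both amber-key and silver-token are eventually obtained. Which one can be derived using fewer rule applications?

amber-key

amber-key: Holding K36, red-key, and green-token grants silver-pass (A2). Holding silver-pass and green-token grants amber-key (A4). [2 rule applications]
silver-token: Holding K36, red-key, and green-token grants silver-pass (A2). Holding silver-pass grants red-token (A6). Holding silver-pass, green-token, and red-token grants silver-token (A9). [3 rule applications]
amber-key needs fewer.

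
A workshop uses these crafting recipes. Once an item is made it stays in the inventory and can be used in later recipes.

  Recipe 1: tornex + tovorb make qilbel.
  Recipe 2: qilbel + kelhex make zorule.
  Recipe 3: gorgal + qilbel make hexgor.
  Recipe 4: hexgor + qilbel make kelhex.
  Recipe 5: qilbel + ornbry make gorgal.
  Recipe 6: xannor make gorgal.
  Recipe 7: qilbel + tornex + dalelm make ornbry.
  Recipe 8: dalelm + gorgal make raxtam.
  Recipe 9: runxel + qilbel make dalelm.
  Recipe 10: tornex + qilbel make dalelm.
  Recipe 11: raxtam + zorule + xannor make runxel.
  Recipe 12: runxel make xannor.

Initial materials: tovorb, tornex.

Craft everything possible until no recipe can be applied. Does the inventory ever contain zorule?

tornex + tovorb → qilbel (Recipe 1).
Using Recipe 10, tornex and qilbel make dalelm.
qilbel + tornex + dalelm → ornbry (Recipe 7).
qilbel + ornbry → gorgal (Recipe 5).
Using Recipe 3, gorgal and qilbel make hexgor.
Using Recipe 4, hexgor and qilbel make kelhex.
Using Recipe 2, qilbel and kelhex make zorule.

Yes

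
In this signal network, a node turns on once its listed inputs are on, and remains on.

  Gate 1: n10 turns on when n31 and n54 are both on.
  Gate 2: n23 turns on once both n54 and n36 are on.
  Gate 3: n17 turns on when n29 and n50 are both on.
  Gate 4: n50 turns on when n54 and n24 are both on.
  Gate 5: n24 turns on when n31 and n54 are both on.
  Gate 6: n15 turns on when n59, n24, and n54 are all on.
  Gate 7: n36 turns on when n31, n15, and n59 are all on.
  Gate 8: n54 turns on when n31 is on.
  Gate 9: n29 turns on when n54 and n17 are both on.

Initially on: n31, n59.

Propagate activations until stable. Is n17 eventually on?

n17 would need n29 and n50 (Gate 3), but n29 never turns on.

No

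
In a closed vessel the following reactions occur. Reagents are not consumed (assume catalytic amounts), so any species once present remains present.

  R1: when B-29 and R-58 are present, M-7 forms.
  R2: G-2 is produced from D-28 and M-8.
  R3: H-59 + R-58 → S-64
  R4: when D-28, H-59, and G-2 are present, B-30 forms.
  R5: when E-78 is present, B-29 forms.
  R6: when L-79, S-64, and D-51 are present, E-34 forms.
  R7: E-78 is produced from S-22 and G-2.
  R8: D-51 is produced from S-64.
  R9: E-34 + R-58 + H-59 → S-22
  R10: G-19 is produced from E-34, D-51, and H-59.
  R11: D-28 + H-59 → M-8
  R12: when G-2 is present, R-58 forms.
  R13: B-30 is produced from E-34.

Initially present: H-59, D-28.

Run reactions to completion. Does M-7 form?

M-7 would need B-29 and R-58 (R1), but B-29 never forms.

No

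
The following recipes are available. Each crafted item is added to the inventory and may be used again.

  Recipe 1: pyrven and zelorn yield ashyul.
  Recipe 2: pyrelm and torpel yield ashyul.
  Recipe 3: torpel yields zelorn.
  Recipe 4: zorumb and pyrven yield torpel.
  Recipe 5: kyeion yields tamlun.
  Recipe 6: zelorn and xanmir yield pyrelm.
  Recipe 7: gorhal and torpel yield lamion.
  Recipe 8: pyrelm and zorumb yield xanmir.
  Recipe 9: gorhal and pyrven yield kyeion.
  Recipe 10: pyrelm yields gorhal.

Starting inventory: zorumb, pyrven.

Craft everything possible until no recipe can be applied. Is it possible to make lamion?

No

lamion would need gorhal and torpel (Recipe 7), but gorhal is never obtained.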